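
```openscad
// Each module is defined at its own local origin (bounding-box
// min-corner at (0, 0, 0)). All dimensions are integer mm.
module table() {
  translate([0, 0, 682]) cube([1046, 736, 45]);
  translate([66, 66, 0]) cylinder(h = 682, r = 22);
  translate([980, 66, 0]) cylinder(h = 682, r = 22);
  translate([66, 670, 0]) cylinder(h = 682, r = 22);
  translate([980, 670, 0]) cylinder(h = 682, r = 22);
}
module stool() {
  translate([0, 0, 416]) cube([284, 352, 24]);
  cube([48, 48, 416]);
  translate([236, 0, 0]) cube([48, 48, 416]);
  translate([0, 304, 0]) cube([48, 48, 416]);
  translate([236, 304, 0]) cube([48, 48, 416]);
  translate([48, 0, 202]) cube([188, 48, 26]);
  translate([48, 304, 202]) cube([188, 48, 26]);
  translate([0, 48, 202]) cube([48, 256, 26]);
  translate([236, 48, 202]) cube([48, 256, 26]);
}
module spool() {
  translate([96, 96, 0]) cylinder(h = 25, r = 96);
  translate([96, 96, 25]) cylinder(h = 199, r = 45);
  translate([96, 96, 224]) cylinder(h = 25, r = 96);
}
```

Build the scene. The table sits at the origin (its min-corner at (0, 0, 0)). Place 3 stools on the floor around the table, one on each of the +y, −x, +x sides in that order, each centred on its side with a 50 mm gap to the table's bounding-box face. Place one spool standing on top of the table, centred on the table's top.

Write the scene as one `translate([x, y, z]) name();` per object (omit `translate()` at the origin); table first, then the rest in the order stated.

table();
translate([381, 786, 0]) stool();
translate([-334, 192, 0]) stool();
translate([1096, 192, 0]) stool();
translate([427, 272, 727]) spool();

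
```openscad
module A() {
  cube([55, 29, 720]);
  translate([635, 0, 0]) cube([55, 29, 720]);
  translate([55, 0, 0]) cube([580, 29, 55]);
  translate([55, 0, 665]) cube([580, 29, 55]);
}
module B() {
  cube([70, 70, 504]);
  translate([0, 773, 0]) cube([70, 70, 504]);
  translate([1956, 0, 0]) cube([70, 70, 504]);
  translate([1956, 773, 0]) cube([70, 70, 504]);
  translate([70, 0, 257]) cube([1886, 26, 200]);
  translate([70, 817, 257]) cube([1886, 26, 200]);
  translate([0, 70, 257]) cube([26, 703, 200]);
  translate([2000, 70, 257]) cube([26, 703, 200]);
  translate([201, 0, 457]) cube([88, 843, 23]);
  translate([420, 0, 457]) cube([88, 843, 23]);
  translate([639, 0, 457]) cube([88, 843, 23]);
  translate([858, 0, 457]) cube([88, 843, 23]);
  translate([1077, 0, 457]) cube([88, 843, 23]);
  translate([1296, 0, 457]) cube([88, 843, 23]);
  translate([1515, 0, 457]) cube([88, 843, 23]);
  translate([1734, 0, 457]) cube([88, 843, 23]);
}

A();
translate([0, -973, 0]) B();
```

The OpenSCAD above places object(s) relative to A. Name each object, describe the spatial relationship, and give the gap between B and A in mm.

The bed frame's nearest face is 130 mm from the picture frame's −y face.

A is a picture frame. B is a bed frame. The bed frame is on the floor beside the picture frame on its −y side. The gap between the bed frame and the picture frame is 130 mm.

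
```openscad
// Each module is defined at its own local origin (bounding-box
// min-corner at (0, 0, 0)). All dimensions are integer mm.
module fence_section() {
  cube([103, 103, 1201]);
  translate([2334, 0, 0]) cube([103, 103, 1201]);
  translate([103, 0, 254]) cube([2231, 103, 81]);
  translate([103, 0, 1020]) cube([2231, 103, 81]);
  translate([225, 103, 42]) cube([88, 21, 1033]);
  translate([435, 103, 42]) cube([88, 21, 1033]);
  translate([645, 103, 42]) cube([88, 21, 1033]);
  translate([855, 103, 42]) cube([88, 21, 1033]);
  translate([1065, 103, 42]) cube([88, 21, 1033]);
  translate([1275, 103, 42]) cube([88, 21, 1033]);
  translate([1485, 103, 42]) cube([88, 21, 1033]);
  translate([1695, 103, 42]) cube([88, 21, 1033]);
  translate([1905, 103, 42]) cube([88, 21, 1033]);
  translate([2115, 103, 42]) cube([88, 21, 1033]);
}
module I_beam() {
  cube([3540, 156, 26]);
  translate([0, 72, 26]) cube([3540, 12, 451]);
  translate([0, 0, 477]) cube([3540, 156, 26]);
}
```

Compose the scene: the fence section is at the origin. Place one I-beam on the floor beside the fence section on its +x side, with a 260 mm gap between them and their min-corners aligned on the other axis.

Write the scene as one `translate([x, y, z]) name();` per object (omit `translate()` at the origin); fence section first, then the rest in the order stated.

fence_section();
translate([2697, 0, 0]) I_beam();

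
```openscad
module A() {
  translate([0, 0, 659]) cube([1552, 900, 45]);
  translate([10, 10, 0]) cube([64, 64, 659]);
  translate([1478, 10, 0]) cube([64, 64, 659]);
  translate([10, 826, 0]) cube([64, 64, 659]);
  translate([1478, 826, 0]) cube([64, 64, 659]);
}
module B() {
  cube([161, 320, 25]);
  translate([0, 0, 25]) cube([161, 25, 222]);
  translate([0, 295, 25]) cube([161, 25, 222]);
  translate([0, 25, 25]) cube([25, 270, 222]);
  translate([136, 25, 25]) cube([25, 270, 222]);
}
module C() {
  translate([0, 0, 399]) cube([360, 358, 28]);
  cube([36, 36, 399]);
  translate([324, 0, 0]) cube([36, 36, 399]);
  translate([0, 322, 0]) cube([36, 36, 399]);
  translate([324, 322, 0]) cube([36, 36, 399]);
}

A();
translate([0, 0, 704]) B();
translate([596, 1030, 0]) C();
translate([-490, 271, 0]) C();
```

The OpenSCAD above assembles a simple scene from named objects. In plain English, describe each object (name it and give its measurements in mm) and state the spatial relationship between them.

A is a table with a 1552×900 mm rectangular top, 45 mm thick, top surface at z = 704 mm, supported by four 64×64 mm square legs, each inset 10 mm from the nearest pair of top edges, running from the floor.

B is an open-topped rectangular box: outside dimensions 161×320×247 mm, with a uniform wall and base thickness of 25 mm. The base is a full 161×320 slab on the floor; four walls sit on top of the base. The front and back walls (the −y and +y sides) span the full width; the two side walls fit between them.

C is a four-legged stool. The seat is a 360×358×28 mm slab whose top surface is at z = 427 mm; four square legs, each 36×36 mm in cross-section, run from the floor (z = 0) to the underside of the seat, each flush with a corner of the seat.

The open box is on top of the table. Two stools sit around the table at the +y, −x sides.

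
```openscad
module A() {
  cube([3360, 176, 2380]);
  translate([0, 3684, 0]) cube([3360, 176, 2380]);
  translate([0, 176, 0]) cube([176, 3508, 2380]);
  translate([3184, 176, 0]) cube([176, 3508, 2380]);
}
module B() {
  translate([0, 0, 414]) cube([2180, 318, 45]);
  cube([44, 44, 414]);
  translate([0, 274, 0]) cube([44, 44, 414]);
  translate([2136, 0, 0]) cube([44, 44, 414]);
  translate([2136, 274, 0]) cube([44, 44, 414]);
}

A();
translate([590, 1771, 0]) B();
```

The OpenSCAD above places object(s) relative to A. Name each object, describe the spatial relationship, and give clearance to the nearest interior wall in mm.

Clearances: x = 414, y = 1595; minimum 414 mm.

A is a house frame. B is a bench. The bench sits inside the house frame, centred. The clearance to the nearest interior wall is 414 mm.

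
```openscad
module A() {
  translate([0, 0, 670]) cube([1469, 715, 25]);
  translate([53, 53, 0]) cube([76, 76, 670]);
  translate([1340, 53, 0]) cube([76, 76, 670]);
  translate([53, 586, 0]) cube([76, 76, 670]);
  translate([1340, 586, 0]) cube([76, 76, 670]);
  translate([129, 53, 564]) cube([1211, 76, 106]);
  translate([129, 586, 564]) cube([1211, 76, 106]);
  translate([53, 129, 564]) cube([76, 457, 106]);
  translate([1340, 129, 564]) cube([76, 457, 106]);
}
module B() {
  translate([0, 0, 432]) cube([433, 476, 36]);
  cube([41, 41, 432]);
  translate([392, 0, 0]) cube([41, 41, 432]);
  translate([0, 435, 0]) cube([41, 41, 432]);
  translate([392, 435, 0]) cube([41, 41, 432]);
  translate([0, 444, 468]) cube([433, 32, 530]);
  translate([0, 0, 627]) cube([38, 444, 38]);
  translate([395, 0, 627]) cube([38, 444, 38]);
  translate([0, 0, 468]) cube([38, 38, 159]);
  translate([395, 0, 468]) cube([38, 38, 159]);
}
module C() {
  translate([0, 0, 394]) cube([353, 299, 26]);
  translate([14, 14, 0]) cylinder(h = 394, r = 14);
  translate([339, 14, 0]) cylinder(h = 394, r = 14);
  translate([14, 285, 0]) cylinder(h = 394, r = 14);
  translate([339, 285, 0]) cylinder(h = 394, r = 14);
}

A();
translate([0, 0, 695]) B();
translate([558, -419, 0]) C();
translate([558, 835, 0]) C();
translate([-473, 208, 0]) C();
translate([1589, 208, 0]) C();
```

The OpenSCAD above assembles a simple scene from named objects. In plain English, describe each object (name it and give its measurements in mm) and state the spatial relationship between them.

A is a rectangular dining table. The top is 1469×715×25 mm with its upper surface at z = 695 mm. It stands on four 76×76 mm square legs, each inset 53 mm from the nearest pair of top edges, running from the floor to the underside of the top. Four apron rails, 76 mm thick and 106 mm tall, run between adjacent legs with their top edges flush with the underside of the top and their outer faces flush with the legs' outer faces.

B is a chair: 433×476 mm seat, 36 mm thick, top at z = 468 mm, on four 41 mm square corner legs flush with the seat edges. A 32 mm thick backrest slab spans the full seat width, extending 530 mm above the seat top, its back face flush with the seat's +y edge. Two armrests of 38×38 mm section run along each side from the seat's front edge to the front of the backrest, top faces 197 mm above the seat top and outer faces flush with the seat's x-edges; a 38×38 mm post under the front of each armrest stands on the seat at the front corner.

C is a simple wooden stool: a rectangular seat 353 mm (x) by 299 mm (y), 26 mm thick, top face at z = 420 mm, on four round legs, each 28 mm in diameter. The legs rest on z = 0, each leg's axis is inset half a diameter from the nearest pair of seat edges (so the leg's bounding box is flush with the corner).

The chair is on top of the table. Four stools sit around the table at the −y, +y, −x, +x sides.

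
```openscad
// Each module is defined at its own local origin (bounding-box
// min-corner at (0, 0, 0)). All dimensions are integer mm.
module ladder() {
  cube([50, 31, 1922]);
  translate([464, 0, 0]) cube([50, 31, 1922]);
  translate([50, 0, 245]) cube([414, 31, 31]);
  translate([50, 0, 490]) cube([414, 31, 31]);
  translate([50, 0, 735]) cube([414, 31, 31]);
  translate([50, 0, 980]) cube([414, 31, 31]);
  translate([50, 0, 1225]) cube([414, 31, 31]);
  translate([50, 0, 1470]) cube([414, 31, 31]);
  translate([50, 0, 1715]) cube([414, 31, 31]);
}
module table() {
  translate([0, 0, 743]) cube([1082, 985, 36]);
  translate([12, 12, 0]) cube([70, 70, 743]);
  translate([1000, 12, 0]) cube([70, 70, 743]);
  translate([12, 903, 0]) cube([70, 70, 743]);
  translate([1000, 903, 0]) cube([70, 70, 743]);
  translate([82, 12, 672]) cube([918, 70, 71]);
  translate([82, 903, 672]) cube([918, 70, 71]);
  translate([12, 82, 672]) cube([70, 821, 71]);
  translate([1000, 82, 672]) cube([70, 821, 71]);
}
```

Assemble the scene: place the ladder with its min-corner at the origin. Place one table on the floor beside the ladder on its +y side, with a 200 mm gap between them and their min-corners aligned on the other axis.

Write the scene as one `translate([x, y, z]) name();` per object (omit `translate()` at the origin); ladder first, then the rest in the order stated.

ladder();
translate([0, 231, 0]) table();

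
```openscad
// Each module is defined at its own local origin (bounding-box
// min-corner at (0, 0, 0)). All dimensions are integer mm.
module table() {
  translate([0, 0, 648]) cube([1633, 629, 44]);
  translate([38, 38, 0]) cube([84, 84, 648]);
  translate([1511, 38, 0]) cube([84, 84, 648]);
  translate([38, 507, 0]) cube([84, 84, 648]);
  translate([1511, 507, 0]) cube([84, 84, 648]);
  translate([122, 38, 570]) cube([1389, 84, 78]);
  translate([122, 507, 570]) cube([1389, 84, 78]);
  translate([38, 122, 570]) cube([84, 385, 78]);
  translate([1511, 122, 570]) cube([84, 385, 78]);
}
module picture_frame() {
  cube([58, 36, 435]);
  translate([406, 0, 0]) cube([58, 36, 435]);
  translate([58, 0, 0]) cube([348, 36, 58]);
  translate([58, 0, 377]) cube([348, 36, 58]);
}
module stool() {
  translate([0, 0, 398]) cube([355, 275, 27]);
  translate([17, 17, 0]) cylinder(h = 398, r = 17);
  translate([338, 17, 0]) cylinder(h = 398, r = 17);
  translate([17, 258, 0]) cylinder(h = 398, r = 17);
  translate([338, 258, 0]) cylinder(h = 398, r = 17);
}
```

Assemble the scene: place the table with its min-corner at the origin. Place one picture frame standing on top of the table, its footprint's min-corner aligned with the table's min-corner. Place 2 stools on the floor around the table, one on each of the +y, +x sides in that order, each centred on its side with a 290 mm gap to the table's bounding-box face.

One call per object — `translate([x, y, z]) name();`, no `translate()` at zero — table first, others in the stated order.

table();
translate([0, 0, 692]) picture_frame();
translate([639, 919, 0]) stool();
translate([1923, 177, 0]) stool();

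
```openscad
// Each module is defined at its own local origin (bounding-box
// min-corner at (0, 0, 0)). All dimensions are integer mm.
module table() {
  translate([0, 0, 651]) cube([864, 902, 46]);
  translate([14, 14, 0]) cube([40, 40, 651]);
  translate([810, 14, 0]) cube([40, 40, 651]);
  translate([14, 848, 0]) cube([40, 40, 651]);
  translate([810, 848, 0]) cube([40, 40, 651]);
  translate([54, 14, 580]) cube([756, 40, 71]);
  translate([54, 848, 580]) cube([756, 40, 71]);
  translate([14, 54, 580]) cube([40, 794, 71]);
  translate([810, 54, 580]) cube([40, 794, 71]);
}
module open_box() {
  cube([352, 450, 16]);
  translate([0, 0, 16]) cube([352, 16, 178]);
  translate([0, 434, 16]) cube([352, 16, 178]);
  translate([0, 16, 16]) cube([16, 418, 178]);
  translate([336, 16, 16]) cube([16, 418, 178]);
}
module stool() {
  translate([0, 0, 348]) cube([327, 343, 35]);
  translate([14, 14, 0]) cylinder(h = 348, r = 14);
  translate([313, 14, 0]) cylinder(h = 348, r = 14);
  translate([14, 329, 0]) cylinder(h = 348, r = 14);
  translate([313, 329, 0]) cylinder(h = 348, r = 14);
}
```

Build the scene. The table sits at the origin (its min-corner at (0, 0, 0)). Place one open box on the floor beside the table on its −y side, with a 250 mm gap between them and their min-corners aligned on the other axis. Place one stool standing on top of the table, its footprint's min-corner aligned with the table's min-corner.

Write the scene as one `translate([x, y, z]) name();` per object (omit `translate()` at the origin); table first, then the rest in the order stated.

table();
translate([0, -700, 0]) open_box();
translate([0, 0, 697]) stool();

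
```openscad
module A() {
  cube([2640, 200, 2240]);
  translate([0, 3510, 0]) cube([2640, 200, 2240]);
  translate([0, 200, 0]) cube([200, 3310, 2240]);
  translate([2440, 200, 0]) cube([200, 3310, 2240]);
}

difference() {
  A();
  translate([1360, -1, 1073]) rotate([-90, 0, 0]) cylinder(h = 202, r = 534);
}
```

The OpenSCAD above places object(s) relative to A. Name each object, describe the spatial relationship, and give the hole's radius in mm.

A is a house frame. The house frame has a circular hole through its front wall. The hole's radius is 534 mm.

The subtracted cylinder has r = 534 mm.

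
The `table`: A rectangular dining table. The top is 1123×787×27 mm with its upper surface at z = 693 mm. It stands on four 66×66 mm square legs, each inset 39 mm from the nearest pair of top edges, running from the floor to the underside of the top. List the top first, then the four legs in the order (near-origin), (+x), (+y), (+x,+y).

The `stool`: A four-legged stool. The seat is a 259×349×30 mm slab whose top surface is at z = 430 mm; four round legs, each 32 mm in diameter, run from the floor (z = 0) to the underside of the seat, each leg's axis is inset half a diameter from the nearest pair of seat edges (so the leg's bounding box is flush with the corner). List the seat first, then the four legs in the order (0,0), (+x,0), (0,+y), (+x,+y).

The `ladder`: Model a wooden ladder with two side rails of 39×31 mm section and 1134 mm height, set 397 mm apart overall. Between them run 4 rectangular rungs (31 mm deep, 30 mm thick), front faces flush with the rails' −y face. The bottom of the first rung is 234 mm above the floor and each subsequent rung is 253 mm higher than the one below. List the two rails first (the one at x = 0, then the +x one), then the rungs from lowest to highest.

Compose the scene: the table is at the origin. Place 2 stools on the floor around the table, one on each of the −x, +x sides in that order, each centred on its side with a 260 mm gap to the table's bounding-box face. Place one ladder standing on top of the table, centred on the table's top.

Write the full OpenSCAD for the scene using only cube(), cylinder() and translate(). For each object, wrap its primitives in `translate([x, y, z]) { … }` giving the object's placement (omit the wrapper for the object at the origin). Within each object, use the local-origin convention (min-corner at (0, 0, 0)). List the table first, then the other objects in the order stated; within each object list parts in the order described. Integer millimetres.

translate([0, 0, 666]) cube([1123, 787, 27]);
translate([39, 39, 0]) cube([66, 66, 666]);
translate([1018, 39, 0]) cube([66, 66, 666]);
translate([39, 682, 0]) cube([66, 66, 666]);
translate([1018, 682, 0]) cube([66, 66, 666]);
translate([-519, 219, 0]) {
  translate([0, 0, 400]) cube([259, 349, 30]);
  translate([16, 16, 0]) cylinder(h = 400, r = 16);
  translate([243, 16, 0]) cylinder(h = 400, r = 16);
  translate([16, 333, 0]) cylinder(h = 400, r = 16);
  translate([243, 333, 0]) cylinder(h = 400, r = 16);
}
translate([1383, 219, 0]) {
  translate([0, 0, 400]) cube([259, 349, 30]);
  translate([16, 16, 0]) cylinder(h = 400, r = 16);
  translate([243, 16, 0]) cylinder(h = 400, r = 16);
  translate([16, 333, 0]) cylinder(h = 400, r = 16);
  translate([243, 333, 0]) cylinder(h = 400, r = 16);
}
translate([363, 378, 693]) {
  cube([39, 31, 1134]);
  translate([358, 0, 0]) cube([39, 31, 1134]);
  translate([39, 0, 234]) cube([319, 31, 30]);
  translate([39, 0, 487]) cube([319, 31, 30]);
  translate([39, 0, 740]) cube([319, 31, 30]);
  translate([39, 0, 993]) cube([319, 31, 30]);
}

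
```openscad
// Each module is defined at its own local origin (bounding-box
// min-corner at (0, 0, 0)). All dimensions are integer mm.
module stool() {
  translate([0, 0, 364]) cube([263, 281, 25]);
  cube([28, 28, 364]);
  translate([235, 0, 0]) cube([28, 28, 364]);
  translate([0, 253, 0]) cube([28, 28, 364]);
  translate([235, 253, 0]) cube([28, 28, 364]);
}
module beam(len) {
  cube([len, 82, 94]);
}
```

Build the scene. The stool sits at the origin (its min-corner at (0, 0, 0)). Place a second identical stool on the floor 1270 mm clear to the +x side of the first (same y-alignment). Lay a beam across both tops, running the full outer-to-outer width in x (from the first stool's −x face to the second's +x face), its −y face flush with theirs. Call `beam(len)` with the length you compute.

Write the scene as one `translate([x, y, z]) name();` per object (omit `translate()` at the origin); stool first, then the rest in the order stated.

stool();
translate([1533, 0, 0]) stool();
translate([0, 0, 389]) beam(1796);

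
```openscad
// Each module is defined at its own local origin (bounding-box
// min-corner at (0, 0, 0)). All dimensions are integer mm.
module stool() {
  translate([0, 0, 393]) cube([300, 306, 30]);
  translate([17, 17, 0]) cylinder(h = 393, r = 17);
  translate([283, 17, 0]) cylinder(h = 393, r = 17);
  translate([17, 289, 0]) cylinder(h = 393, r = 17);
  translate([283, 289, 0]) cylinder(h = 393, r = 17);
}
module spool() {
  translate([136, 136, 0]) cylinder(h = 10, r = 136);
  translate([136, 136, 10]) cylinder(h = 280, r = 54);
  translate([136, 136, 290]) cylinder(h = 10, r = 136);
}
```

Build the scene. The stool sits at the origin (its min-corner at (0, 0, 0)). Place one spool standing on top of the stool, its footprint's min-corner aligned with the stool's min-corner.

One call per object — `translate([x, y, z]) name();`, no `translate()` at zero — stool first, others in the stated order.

stool();
translate([0, 0, 423]) spool();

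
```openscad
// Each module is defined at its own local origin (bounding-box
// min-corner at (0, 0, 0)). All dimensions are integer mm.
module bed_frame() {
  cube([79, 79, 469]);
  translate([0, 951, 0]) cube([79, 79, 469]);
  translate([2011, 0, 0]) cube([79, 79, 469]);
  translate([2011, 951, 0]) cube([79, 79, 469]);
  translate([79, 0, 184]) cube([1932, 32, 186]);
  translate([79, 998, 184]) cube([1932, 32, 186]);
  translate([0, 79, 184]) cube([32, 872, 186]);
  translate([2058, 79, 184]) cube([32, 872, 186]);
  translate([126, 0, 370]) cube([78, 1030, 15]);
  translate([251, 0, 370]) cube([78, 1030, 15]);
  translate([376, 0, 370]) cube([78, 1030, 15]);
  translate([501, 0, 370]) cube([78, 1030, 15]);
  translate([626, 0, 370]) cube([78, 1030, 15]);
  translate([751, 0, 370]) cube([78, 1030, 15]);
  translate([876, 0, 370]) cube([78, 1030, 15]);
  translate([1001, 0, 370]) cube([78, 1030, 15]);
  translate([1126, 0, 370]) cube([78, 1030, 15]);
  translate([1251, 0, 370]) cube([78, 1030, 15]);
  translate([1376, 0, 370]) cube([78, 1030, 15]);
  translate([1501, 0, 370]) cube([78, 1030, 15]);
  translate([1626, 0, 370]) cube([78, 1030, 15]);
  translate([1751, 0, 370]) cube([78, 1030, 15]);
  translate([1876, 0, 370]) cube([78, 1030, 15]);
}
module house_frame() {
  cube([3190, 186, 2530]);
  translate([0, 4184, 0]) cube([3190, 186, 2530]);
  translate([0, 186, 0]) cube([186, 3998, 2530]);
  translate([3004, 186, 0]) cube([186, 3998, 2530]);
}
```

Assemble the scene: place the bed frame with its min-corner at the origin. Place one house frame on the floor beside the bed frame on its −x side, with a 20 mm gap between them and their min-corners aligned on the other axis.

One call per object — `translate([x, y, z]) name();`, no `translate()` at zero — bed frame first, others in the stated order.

bed_frame();
translate([-3210, 0, 0]) house_frame();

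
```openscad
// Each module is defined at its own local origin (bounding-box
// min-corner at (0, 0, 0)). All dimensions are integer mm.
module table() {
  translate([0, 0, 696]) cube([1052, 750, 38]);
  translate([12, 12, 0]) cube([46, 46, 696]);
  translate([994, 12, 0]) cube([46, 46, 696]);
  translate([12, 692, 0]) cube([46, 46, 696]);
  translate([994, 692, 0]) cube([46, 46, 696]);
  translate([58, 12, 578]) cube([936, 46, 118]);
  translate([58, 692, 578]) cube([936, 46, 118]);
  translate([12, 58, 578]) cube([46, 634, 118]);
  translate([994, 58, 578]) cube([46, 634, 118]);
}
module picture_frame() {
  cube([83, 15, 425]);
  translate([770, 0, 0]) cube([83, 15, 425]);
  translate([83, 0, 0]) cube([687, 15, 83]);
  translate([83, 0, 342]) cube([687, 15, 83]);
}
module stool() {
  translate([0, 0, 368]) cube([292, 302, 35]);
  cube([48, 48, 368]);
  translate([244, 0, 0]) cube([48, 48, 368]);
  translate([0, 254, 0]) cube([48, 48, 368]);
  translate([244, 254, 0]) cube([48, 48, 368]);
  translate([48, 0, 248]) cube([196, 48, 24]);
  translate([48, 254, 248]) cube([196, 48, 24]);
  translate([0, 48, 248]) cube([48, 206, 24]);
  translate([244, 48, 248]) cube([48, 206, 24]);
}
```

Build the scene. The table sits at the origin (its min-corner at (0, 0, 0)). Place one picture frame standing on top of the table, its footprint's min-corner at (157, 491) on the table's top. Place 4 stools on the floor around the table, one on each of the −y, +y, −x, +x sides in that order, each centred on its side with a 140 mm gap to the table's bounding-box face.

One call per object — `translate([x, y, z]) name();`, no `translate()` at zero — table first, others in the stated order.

table();
translate([157, 491, 734]) picture_frame();
translate([380, -442, 0]) stool();
translate([380, 890, 0]) stool();
translate([-432, 224, 0]) stool();
translate([1192, 224, 0]) stool();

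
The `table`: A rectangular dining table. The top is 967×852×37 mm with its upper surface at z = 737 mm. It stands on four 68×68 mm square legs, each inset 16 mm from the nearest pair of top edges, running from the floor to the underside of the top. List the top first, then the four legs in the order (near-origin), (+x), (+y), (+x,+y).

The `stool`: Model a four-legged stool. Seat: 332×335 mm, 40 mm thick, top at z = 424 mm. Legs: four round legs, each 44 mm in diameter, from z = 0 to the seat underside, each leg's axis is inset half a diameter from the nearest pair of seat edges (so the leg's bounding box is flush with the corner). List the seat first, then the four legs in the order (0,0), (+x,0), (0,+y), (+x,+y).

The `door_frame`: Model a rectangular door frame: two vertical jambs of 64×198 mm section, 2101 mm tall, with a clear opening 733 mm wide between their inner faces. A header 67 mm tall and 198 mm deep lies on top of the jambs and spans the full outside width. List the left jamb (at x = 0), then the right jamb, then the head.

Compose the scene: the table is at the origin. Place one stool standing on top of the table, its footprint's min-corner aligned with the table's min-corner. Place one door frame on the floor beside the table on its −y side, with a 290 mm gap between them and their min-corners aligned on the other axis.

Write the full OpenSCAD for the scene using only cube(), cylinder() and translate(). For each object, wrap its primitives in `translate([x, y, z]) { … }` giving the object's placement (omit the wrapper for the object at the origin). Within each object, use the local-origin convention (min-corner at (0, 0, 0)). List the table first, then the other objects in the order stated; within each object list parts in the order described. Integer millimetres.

translate([0, 0, 700]) cube([967, 852, 37]);
translate([16, 16, 0]) cube([68, 68, 700]);
translate([883, 16, 0]) cube([68, 68, 700]);
translate([16, 768, 0]) cube([68, 68, 700]);
translate([883, 768, 0]) cube([68, 68, 700]);
translate([0, 0, 737]) {
  translate([0, 0, 384]) cube([332, 335, 40]);
  translate([22, 22, 0]) cylinder(h = 384, r = 22);
  translate([310, 22, 0]) cylinder(h = 384, r = 22);
  translate([22, 313, 0]) cylinder(h = 384, r = 22);
  translate([310, 313, 0]) cylinder(h = 384, r = 22);
}
translate([0, -488, 0]) {
  cube([64, 198, 2101]);
  translate([797, 0, 0]) cube([64, 198, 2101]);
  translate([0, 0, 2101]) cube([861, 198, 67]);
}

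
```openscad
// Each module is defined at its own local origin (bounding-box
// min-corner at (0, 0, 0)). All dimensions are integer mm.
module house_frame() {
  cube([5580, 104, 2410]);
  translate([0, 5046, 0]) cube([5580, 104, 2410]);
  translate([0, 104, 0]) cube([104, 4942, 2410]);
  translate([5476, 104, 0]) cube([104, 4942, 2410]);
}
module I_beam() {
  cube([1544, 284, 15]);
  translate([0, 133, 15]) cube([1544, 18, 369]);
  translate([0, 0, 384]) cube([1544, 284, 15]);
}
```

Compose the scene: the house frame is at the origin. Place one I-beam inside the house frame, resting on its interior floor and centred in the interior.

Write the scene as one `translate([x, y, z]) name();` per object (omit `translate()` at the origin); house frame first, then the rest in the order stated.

house_frame();
translate([2018, 2433, 0]) I_beam();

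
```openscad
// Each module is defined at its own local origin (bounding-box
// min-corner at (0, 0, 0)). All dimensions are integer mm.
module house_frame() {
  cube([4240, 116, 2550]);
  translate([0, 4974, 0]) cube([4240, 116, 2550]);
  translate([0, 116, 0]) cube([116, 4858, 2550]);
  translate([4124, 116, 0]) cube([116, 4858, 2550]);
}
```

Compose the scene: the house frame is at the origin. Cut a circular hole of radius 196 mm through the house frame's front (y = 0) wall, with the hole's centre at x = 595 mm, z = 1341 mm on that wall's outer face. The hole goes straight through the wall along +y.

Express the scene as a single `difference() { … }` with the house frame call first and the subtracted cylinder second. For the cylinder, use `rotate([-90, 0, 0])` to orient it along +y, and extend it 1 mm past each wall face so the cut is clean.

difference() {
  house_frame();
  translate([595, -1, 1341]) rotate([-90, 0, 0]) cylinder(h = 118, r = 196);
}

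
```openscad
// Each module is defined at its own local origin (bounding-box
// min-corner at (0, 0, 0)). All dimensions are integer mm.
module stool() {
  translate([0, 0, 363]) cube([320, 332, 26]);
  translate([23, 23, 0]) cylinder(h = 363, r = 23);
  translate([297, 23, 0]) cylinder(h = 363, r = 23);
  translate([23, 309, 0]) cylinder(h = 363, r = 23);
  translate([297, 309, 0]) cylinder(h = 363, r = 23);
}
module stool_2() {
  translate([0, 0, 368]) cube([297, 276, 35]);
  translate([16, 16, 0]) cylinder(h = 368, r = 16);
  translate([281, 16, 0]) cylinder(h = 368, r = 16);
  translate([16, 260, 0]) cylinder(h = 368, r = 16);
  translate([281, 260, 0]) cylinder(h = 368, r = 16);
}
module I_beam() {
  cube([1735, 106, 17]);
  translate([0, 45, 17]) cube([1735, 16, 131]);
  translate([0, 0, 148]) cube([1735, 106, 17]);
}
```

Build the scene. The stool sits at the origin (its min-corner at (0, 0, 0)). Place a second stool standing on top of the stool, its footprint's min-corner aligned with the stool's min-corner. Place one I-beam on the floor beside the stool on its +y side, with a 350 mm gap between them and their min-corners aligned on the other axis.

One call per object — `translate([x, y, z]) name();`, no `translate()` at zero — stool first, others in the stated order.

stool();
translate([0, 0, 389]) stool_2();
translate([0, 682, 0]) I_beam();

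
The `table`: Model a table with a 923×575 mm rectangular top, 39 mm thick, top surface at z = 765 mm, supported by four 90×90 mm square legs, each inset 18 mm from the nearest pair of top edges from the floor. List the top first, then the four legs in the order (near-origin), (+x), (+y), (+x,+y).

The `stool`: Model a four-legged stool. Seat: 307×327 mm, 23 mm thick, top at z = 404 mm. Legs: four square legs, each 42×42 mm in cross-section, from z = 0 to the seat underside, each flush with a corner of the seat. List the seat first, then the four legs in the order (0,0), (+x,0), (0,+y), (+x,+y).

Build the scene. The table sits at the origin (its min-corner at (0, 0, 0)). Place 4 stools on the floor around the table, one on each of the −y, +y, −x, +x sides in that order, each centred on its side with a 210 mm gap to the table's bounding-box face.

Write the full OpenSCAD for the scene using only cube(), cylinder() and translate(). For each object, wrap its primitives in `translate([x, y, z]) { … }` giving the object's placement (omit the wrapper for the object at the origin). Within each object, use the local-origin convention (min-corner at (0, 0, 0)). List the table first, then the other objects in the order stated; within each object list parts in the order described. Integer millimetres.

translate([0, 0, 726]) cube([923, 575, 39]);
translate([18, 18, 0]) cube([90, 90, 726]);
translate([815, 18, 0]) cube([90, 90, 726]);
translate([18, 467, 0]) cube([90, 90, 726]);
translate([815, 467, 0]) cube([90, 90, 726]);
translate([308, -537, 0]) {
  translate([0, 0, 381]) cube([307, 327, 23]);
  cube([42, 42, 381]);
  translate([265, 0, 0]) cube([42, 42, 381]);
  translate([0, 285, 0]) cube([42, 42, 381]);
  translate([265, 285, 0]) cube([42, 42, 381]);
}
translate([308, 785, 0]) {
  translate([0, 0, 381]) cube([307, 327, 23]);
  cube([42, 42, 381]);
  translate([265, 0, 0]) cube([42, 42, 381]);
  translate([0, 285, 0]) cube([42, 42, 381]);
  translate([265, 285, 0]) cube([42, 42, 381]);
}
translate([-517, 124, 0]) {
  translate([0, 0, 381]) cube([307, 327, 23]);
  cube([42, 42, 381]);
  translate([265, 0, 0]) cube([42, 42, 381]);
  translate([0, 285, 0]) cube([42, 42, 381]);
  translate([265, 285, 0]) cube([42, 42, 381]);
}
translate([1133, 124, 0]) {
  translate([0, 0, 381]) cube([307, 327, 23]);
  cube([42, 42, 381]);
  translate([265, 0, 0]) cube([42, 42, 381]);
  translate([0, 285, 0]) cube([42, 42, 381]);
  translate([265, 285, 0]) cube([42, 42, 381]);
}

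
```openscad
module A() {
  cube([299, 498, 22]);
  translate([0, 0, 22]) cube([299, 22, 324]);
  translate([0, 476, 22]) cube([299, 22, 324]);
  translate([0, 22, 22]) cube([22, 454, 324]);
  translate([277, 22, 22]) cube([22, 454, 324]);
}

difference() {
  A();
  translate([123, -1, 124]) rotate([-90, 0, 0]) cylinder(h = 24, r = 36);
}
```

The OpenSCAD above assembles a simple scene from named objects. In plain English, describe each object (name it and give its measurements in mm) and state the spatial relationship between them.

A is an open-topped rectangular box: outside dimensions 299×498×346 mm, with a uniform wall and base thickness of 22 mm. The base is a full 299×498 slab on the floor; four walls sit on top of the base. The front and back walls (the −y and +y sides) span the full width; the two side walls fit between them.

The open box has a circular hole of radius 36 mm through its front wall, centred at (x = 123, z = 124).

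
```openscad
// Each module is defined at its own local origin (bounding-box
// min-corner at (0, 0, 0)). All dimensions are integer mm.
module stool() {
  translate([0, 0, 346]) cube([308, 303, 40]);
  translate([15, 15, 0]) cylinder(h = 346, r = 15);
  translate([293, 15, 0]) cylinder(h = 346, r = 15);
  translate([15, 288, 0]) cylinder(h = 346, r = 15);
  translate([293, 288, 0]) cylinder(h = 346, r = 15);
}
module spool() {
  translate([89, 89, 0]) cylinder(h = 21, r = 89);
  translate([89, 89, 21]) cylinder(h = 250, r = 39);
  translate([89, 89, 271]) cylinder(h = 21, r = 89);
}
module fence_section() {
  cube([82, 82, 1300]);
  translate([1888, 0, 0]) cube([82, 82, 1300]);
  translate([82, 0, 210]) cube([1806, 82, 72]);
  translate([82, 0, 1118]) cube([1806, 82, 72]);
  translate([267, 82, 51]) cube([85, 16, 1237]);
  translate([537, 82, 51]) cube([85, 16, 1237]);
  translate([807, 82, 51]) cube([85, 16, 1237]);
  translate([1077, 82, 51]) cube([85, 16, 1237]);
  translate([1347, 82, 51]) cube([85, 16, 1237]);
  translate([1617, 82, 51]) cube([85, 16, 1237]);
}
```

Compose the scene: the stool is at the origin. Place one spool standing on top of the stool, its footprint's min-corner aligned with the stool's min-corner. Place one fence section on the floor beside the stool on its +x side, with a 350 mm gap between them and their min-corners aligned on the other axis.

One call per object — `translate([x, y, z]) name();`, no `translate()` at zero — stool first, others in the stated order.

stool();
translate([0, 0, 386]) spool();
translate([658, 0, 0]) fence_section();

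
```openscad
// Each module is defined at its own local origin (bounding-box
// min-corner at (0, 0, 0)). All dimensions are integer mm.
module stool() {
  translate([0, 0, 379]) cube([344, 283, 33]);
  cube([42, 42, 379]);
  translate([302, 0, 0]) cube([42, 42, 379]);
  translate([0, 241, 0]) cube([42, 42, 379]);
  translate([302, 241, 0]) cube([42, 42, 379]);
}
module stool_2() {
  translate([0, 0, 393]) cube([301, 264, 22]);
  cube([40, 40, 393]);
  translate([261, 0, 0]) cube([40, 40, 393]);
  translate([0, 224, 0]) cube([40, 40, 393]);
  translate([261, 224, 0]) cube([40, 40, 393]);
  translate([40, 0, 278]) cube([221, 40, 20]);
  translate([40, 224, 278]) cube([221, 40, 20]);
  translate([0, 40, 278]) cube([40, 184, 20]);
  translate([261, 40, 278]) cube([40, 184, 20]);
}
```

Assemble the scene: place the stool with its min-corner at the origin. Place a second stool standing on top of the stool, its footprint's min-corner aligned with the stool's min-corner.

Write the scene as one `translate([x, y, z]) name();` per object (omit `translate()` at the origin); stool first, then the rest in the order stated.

stool();
translate([0, 0, 412]) stool_2();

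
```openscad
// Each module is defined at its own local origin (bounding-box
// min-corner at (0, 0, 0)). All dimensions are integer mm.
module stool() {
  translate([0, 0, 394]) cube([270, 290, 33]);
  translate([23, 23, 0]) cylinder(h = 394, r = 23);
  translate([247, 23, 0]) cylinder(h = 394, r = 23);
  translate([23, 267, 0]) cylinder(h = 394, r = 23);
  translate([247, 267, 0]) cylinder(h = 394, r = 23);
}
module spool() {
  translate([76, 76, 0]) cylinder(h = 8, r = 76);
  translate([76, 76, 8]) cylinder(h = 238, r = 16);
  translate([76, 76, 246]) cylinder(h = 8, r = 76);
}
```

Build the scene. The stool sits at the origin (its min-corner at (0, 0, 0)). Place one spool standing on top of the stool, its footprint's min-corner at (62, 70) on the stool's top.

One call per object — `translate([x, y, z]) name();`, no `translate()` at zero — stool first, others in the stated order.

stool();
translate([62, 70, 427]) spool();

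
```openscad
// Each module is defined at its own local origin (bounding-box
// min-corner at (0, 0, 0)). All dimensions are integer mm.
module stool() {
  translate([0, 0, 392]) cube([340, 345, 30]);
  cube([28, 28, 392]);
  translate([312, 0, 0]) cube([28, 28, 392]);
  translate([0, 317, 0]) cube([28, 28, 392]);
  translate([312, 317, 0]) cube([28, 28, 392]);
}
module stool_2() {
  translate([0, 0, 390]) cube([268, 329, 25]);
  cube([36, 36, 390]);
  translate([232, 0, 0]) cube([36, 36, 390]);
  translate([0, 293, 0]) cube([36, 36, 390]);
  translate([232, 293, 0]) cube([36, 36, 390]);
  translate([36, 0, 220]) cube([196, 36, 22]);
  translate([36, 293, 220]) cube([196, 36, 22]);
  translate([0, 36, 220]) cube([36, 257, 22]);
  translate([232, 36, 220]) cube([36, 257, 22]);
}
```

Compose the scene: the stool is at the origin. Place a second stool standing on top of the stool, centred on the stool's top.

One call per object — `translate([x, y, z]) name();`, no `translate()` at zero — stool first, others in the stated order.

stool();
translate([36, 8, 422]) stool_2();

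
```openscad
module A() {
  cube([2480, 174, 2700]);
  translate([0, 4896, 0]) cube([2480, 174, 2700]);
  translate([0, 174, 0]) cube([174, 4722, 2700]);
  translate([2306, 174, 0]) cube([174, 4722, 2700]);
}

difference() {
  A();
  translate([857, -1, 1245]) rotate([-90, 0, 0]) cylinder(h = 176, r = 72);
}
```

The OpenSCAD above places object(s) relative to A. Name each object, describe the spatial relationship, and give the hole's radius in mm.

A is a house frame. The house frame has a circular hole through its front wall. The hole's radius is 72 mm.

The subtracted cylinder has r = 72 mm.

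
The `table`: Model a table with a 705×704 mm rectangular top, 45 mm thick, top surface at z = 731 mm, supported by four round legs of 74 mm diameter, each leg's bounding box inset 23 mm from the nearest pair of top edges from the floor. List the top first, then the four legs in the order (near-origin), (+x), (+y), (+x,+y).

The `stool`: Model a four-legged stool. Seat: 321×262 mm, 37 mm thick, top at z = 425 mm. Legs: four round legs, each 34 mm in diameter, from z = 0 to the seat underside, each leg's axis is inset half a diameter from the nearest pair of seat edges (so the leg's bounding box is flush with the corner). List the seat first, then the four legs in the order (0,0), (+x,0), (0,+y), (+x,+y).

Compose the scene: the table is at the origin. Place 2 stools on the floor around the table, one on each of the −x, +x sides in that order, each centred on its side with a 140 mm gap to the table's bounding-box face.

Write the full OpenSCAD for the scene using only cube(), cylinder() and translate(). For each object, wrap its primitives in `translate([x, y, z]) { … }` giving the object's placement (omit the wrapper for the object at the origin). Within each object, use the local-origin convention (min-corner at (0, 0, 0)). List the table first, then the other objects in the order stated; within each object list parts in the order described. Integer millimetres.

translate([0, 0, 686]) cube([705, 704, 45]);
translate([60, 60, 0]) cylinder(h = 686, r = 37);
translate([645, 60, 0]) cylinder(h = 686, r = 37);
translate([60, 644, 0]) cylinder(h = 686, r = 37);
translate([645, 644, 0]) cylinder(h = 686, r = 37);
translate([-461, 221, 0]) {
  translate([0, 0, 388]) cube([321, 262, 37]);
  translate([17, 17, 0]) cylinder(h = 388, r = 17);
  translate([304, 17, 0]) cylinder(h = 388, r = 17);
  translate([17, 245, 0]) cylinder(h = 388, r = 17);
  translate([304, 245, 0]) cylinder(h = 388, r = 17);
}
translate([845, 221, 0]) {
  translate([0, 0, 388]) cube([321, 262, 37]);
  translate([17, 17, 0]) cylinder(h = 388, r = 17);
  translate([304, 17, 0]) cylinder(h = 388, r = 17);
  translate([17, 245, 0]) cylinder(h = 388, r = 17);
  translate([304, 245, 0]) cylinder(h = 388, r = 17);
}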